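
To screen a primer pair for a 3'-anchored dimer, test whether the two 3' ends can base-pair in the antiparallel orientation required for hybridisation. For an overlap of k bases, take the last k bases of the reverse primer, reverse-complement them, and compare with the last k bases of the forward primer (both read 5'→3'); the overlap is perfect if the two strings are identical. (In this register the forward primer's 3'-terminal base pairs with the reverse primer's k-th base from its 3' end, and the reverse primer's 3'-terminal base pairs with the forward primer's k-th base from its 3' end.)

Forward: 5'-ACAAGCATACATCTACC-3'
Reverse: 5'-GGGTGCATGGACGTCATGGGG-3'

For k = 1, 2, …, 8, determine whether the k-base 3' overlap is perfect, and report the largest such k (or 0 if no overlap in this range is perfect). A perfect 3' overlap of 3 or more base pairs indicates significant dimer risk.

Last 8 bases (5'→3') — forward …CATCTACC, reverse …TCATGGGG.
Reverse complement of the reverse primer's last 8 bases: CCCCATGA; its first k bases are the reverse complement of the reverse primer's last k bases, so a perfect k-base overlap needs the forward primer's last k bases to equal them.
Comparing (forward last k vs required): k=1: C vs C ✓; k=2: CC vs CC ✓; k=3: ACC vs CCC ✗; k=4: TACC vs CCCC ✗; k=5: CTACC vs CCCCA ✗; k=6: TCTACC vs CCCCAT ✗; k=7: ATCTACC vs CCCCATG ✗; k=8: CATCTACC vs CCCCATGA ✗.
Perfect overlaps at k = 1, 2; the largest is 2.

Longest perfect overlap: 2 complementary base pairs; below the dimer-risk threshold (threshold 3).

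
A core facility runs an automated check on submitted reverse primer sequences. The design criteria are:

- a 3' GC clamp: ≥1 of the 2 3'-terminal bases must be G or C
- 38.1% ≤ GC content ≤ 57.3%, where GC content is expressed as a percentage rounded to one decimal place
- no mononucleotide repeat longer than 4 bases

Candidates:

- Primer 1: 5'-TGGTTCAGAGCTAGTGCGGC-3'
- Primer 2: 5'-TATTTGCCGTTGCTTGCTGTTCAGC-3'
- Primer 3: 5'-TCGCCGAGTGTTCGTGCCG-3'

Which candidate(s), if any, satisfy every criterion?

Primer 2 only.

Primer 1 (20 nt, A=3 T=5 G=8 C=4): 3' end GC has 2 G/C ✓; GC 12/20 = 60.0%, outside 38.1–57.3% ✗; longest run = 2 ✓ — fails.
Primer 2 (25 nt, A=2 T=11 G=6 C=6): 3' end GC has 2 G/C ✓; GC 12/25 = 48.0% ✓; longest run = 3 ✓ — passes.
Primer 3 (19 nt, A=1 T=5 G=7 C=6): 3' end CG has 2 G/C ✓; GC 13/19 = 68.4%, outside 38.1–57.3% ✗; longest run = 2 ✓ — fails.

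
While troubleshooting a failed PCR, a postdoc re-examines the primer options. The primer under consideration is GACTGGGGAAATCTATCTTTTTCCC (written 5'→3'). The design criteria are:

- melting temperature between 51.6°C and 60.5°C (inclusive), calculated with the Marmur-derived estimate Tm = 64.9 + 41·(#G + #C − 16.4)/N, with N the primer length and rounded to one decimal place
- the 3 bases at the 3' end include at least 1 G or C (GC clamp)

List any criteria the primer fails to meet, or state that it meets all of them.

Base counts: A=5, T=9, G=5, C=6 (length 25).
Tm: Tm = 64.9 + 41·(11 − 16.4)/25 = 56.0°C ✓
GC clamp: 3' end CCC has 3 G/C ✓

Meets all criteria.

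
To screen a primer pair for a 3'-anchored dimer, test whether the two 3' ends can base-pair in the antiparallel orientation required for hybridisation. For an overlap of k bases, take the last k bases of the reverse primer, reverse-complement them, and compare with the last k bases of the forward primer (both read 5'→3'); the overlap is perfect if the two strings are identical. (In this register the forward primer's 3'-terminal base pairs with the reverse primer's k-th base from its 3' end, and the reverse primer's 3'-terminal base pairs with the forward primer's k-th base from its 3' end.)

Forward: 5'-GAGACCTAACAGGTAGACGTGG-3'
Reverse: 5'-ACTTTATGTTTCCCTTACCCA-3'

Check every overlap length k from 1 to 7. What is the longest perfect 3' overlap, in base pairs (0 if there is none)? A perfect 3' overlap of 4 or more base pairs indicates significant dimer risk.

Last 7 bases (5'→3') — forward …GACGTGG, reverse …TTACCCA.
Reverse complement of the reverse primer's last 7 bases: TGGGTAA; its first k bases are the reverse complement of the reverse primer's last k bases, so a perfect k-base overlap needs the forward primer's last k bases to equal them.
Comparing (forward last k vs required): k=1: G vs T ✗; k=2: GG vs TG ✗; k=3: TGG vs TGG ✓; k=4: GTGG vs TGGG ✗; k=5: CGTGG vs TGGGT ✗; k=6: ACGTGG vs TGGGTA ✗; k=7: GACGTGG vs TGGGTAA ✗.
Only k = 3 is perfect, so the longest perfect 3' overlap is 3.

Longest perfect overlap: 3 complementary base pairs; below the dimer-risk threshold (threshold 4).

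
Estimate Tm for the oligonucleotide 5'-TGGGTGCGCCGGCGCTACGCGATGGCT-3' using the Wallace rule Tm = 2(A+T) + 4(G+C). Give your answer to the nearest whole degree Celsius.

94°C

Base counts: A=2, T=5, G=12, C=8 (length 27).
Tm = 2·(2+5) + 4·(12+8) = 2·7 + 4·20 = 14 + 80 = 94°C.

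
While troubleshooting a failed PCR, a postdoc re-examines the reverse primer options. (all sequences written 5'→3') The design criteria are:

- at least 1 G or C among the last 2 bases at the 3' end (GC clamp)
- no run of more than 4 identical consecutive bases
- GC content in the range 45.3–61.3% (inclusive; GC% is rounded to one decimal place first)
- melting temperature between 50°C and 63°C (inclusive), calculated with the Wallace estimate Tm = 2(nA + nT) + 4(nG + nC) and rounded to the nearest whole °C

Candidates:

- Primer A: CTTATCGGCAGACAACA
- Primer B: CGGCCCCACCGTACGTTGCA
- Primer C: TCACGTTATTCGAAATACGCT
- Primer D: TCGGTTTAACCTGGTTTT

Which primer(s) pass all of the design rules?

Primer A only.

Primer A (17 nt, A=6 T=3 G=3 C=5): 3' end CA has 1 G/C ✓; longest run = 2 ✓; GC 8/17 = 47.1% ✓; Tm = 2·9 + 4·8 = 50°C ✓ — passes.
Primer B (20 nt, A=3 T=3 G=5 C=9): 3' end CA has 1 G/C ✓; longest run = 4 ✓; GC 14/20 = 70.0%, outside 45.3–61.3% ✗; Tm = 2·6 + 4·14 = 68°C, outside 50–63°C ✗ — fails.
Primer C (21 nt, A=6 T=7 G=3 C=5): 3' end CT has 1 G/C ✓; longest run = 3 ✓; GC 8/21 = 38.1%, outside 45.3–61.3% ✗; Tm = 2·13 + 4·8 = 58°C ✓ — fails.
Primer D (18 nt, A=2 T=9 G=4 C=3): 3' end TT has 0 G/C, need ≥1 ✗; longest run = 4 ✓; GC 7/18 = 38.9%, outside 45.3–61.3% ✗; Tm = 2·11 + 4·7 = 50°C ✓ — fails.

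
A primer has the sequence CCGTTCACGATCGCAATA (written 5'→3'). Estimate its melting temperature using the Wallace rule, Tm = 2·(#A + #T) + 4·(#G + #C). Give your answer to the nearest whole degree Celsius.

Base counts: A=5, T=4, G=3, C=6 (length 18).
Tm = 2·(5+4) + 4·(3+6) = 2·9 + 4·9 = 18 + 36 = 54°C.

54°C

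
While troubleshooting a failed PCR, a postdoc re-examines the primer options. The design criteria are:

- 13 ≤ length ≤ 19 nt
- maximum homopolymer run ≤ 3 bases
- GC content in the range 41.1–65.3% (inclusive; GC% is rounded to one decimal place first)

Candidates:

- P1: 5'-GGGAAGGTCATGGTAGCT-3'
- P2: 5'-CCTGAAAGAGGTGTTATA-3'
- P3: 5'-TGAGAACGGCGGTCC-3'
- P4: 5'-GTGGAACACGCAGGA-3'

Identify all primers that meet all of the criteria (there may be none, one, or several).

P1 and P4.

P1 (18 nt, A=4 T=4 G=8 C=2): length 18 ✓; longest run = 3 ✓; GC 10/18 = 55.6% ✓ — passes.
P2 (18 nt, A=6 T=5 G=5 C=2): length 18 ✓; longest run = 3 ✓; GC 7/18 = 38.9%, outside 41.1–65.3% ✗ — fails.
P3 (15 nt, A=3 T=2 G=6 C=4): length 15 ✓; longest run = 2 ✓; GC 10/15 = 66.7%, outside 41.1–65.3% ✗ — fails.
P4 (15 nt, A=5 T=1 G=6 C=3): length 15 ✓; longest run = 2 ✓; GC 9/15 = 60.0% ✓ — passes.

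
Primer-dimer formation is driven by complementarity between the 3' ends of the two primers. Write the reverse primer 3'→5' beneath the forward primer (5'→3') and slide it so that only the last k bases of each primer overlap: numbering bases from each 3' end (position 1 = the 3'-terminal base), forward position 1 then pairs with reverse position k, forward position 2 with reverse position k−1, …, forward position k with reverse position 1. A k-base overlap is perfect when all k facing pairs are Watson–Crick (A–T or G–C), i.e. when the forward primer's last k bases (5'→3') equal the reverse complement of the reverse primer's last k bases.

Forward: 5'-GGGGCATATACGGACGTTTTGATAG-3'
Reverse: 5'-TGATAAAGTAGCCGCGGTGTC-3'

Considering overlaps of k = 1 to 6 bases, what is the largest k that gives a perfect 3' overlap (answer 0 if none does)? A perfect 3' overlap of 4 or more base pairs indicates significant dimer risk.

Longest perfect overlap: 1 complementary base pair; below the dimer-risk threshold (threshold 4).

Last 6 bases (5'→3') — forward …TGATAG, reverse …GGTGTC.
Reverse complement of the reverse primer's last 6 bases: GACACC; its first k bases are the reverse complement of the reverse primer's last k bases, so a perfect k-base overlap needs the forward primer's last k bases to equal them.
Comparing (forward last k vs required): k=1: G vs G ✓; k=2: AG vs GA ✗; k=3: TAG vs GAC ✗; k=4: ATAG vs GACA ✗; k=5: GATAG vs GACAC ✗; k=6: TGATAG vs GACACC ✗.
Only k = 1 is perfect, so the longest perfect 3' overlap is 1.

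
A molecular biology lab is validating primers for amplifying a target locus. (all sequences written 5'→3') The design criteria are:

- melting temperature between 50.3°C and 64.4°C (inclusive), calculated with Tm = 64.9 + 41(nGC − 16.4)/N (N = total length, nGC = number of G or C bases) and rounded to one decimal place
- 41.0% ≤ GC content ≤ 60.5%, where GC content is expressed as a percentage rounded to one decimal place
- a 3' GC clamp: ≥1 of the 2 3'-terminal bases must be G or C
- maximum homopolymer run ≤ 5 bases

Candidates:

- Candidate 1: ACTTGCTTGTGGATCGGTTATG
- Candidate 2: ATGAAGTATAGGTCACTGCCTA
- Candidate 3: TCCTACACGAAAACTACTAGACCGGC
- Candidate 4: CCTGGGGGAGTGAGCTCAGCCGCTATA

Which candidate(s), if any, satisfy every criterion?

Candidate 1 (22 nt, A=3 T=9 G=7 C=3): Tm = 64.9 + 41·(10 − 16.4)/22 = 53.0°C ✓; GC 10/22 = 45.5% ✓; 3' end TG has 1 G/C ✓; longest run = 2 ✓ — passes.
Candidate 2 (22 nt, A=7 T=6 G=5 C=4): Tm = 64.9 + 41·(9 − 16.4)/22 = 51.1°C ✓; GC 9/22 = 40.9%, outside 41.0–60.5% ✗; 3' end TA has 0 G/C, need ≥1 ✗; longest run = 2 ✓ — fails.
Candidate 3 (26 nt, A=9 T=4 G=4 C=9): Tm = 64.9 + 41·(13 − 16.4)/26 = 59.5°C ✓; GC 13/26 = 50.0% ✓; 3' end GC has 2 G/C ✓; longest run = 4 ✓ — passes.
Candidate 4 (27 nt, A=5 T=5 G=10 C=7): Tm = 64.9 + 41·(17 − 16.4)/27 = 65.8°C, outside 50.3–64.4°C ✗; GC 17/27 = 63.0%, outside 41.0–60.5% ✗; 3' end TA has 0 G/C, need ≥1 ✗; longest run = 5 ✓ — fails.

Candidate 1 and Candidate 3.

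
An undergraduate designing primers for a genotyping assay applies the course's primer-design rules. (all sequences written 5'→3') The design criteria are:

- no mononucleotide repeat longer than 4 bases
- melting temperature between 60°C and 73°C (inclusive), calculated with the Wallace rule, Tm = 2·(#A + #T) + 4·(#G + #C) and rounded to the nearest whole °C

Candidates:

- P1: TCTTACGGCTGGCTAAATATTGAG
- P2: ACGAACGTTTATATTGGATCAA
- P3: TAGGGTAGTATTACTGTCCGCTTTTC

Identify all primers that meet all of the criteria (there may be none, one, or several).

P1 (24 nt, A=6 T=8 G=6 C=4): longest run = 3 ✓; Tm = 2·14 + 4·10 = 68°C ✓ — passes.
P2 (22 nt, A=8 T=7 G=4 C=3): longest run = 3 ✓; Tm = 2·15 + 4·7 = 58°C, outside 60–73°C ✗ — fails.
P3 (26 nt, A=4 T=11 G=6 C=5): longest run = 4 ✓; Tm = 2·15 + 4·11 = 74°C, outside 60–73°C ✗ — fails.

P1 only.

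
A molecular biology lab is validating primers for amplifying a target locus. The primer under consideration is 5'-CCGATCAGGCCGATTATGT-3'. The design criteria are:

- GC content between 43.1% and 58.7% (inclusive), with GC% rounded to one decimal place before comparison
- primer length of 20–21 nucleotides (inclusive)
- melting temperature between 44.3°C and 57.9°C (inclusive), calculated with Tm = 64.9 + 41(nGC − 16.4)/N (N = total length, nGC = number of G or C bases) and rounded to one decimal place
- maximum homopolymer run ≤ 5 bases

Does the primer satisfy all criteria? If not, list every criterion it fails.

Base counts: A=4, T=5, G=5, C=5 (length 19).
GC content: GC 10/19 = 52.6% ✓
length: length 19, outside 20–21 ✗
Tm: Tm = 64.9 + 41·(10 − 16.4)/19 = 51.1°C ✓
homopolymer run: longest run = 2 ✓

Fails: length.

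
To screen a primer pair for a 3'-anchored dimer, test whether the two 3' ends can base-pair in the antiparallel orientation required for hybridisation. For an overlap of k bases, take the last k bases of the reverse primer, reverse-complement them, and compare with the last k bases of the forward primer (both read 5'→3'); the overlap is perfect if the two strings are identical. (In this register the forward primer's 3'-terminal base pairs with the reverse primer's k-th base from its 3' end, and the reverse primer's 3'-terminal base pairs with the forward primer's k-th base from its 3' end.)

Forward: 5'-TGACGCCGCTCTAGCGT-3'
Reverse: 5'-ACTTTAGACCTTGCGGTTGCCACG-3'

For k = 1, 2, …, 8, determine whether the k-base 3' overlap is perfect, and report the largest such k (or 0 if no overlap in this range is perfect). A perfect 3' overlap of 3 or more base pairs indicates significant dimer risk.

Longest perfect overlap: 3 complementary base pairs; significant dimer risk (threshold 3).

Last 8 bases (5'→3') — forward …TCTAGCGT, reverse …TTGCCACG.
Reverse complement of the reverse primer's last 8 bases: CGTGGCAA; its first k bases are the reverse complement of the reverse primer's last k bases, so a perfect k-base overlap needs the forward primer's last k bases to equal them.
Comparing (forward last k vs required): k=1: T vs C ✗; k=2: GT vs CG ✗; k=3: CGT vs CGT ✓; k=4: GCGT vs CGTG ✗; k=5: AGCGT vs CGTGG ✗; k=6: TAGCGT vs CGTGGC ✗; k=7: CTAGCGT vs CGTGGCA ✗; k=8: TCTAGCGT vs CGTGGCAA ✗.
Only k = 3 is perfect, so the longest perfect 3' overlap is 3.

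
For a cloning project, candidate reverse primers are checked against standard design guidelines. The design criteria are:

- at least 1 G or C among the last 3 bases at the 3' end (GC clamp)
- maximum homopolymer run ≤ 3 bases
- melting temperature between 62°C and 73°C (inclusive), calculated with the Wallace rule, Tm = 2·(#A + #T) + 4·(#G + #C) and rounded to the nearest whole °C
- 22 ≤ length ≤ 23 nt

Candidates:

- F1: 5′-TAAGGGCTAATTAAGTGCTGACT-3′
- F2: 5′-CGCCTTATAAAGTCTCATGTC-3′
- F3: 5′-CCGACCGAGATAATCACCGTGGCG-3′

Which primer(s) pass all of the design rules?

F1 only.

F1 (23 nt, A=7 T=7 G=6 C=3): 3' end ACT has 1 G/C ✓; longest run = 3 ✓; Tm = 2·14 + 4·9 = 64°C ✓; length 23 ✓ — passes.
F2 (21 nt, A=5 T=7 G=3 C=6): 3' end GTC has 2 G/C ✓; longest run = 3 ✓; Tm = 2·12 + 4·9 = 60°C, outside 62–73°C ✗; length 21, outside 22–23 ✗ — fails.
F3 (24 nt, A=6 T=3 G=7 C=8): 3' end GCG has 3 G/C ✓; longest run = 2 ✓; Tm = 2·9 + 4·15 = 78°C, outside 62–73°C ✗; length 24, outside 22–23 ✗ — fails.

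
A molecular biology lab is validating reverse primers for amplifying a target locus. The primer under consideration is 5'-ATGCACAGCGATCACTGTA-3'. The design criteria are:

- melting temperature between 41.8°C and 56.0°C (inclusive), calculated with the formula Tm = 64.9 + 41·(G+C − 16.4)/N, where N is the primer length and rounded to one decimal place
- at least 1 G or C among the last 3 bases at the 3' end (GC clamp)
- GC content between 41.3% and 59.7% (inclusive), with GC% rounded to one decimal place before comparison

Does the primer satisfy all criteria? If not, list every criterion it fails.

Meets all criteria.

Base counts: A=6, T=4, G=4, C=5 (length 19).
Tm: Tm = 64.9 + 41·(9 − 16.4)/19 = 48.9°C ✓
GC clamp: 3' end GTA has 1 G/C ✓
GC content: GC 9/19 = 47.4% ✓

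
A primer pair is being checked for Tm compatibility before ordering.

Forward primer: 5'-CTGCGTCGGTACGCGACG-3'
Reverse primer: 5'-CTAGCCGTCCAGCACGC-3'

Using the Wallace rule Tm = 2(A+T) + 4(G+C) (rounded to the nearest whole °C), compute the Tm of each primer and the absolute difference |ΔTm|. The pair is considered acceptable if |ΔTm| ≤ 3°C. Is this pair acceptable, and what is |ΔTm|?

|ΔTm| = 4°C; the pair is not acceptable.

Forward: A=2 T=3 G=7 C=6 → Tm = 2·5 + 4·13 = 62°C.
Reverse: A=3 T=2 G=4 C=8 → Tm = 2·5 + 4·12 = 58°C.
|ΔTm| = |62 − 58| = 4°C, > 3°C.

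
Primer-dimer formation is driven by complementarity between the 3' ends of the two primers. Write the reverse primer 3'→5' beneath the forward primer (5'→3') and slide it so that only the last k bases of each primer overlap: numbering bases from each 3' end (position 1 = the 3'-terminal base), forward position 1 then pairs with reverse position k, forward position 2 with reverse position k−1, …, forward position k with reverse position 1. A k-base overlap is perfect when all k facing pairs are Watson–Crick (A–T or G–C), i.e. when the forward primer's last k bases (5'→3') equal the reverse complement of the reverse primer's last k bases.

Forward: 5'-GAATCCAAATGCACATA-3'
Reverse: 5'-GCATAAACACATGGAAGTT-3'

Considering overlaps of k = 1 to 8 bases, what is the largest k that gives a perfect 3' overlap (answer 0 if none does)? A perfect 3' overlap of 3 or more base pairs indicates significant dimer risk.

Longest perfect overlap: 1 complementary base pair; below the dimer-risk threshold (threshold 3).

Last 8 bases (5'→3') — forward …TGCACATA, reverse …TGGAAGTT.
Reverse complement of the reverse primer's last 8 bases: AACTTCCA; its first k bases are the reverse complement of the reverse primer's last k bases, so a perfect k-base overlap needs the forward primer's last k bases to equal them.
Comparing (forward last k vs required): k=1: A vs A ✓; k=2: TA vs AA ✗; k=3: ATA vs AAC ✗; k=4: CATA vs AACT ✗; k=5: ACATA vs AACTT ✗; k=6: CACATA vs AACTTC ✗; k=7: GCACATA vs AACTTCC ✗; k=8: TGCACATA vs AACTTCCA ✗.
Only k = 1 is perfect, so the longest perfect 3' overlap is 1.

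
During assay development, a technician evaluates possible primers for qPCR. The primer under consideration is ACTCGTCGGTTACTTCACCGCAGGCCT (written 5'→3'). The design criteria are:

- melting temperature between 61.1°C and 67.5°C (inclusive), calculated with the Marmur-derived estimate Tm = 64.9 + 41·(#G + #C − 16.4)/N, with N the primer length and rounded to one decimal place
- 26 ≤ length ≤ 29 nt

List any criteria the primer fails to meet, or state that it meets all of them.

Meets all criteria.

Base counts: A=4, T=7, G=6, C=10 (length 27).
Tm: Tm = 64.9 + 41·(16 − 16.4)/27 = 64.3°C ✓
length: length 27 ✓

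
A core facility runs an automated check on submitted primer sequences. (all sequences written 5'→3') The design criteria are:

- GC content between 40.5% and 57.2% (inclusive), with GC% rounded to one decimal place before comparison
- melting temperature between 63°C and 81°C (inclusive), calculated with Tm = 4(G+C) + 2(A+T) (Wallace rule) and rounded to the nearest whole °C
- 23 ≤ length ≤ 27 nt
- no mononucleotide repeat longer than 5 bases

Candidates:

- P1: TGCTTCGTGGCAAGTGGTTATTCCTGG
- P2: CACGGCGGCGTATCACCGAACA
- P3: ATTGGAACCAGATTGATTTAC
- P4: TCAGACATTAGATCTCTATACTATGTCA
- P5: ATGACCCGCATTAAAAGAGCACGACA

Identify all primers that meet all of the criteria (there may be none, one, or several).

P5 only.

P1 (27 nt, A=3 T=10 G=9 C=5): GC 14/27 = 51.9% ✓; Tm = 2·13 + 4·14 = 82°C, outside 63–81°C ✗; length 27 ✓; longest run = 2 ✓ — fails.
P2 (22 nt, A=6 T=2 G=6 C=8): GC 14/22 = 63.6%, outside 40.5–57.2% ✗; Tm = 2·8 + 4·14 = 72°C ✓; length 22, outside 23–27 ✗; longest run = 2 ✓ — fails.
P3 (21 nt, A=7 T=7 G=4 C=3): GC 7/21 = 33.3%, outside 40.5–57.2% ✗; Tm = 2·14 + 4·7 = 56°C, outside 63–81°C ✗; length 21, outside 23–27 ✗; longest run = 3 ✓ — fails.
P4 (28 nt, A=9 T=10 G=3 C=6): GC 9/28 = 32.1%, outside 40.5–57.2% ✗; Tm = 2·19 + 4·9 = 74°C ✓; length 28, outside 23–27 ✗; longest run = 2 ✓ — fails.
P5 (26 nt, A=11 T=3 G=5 C=7): GC 12/26 = 46.2% ✓; Tm = 2·14 + 4·12 = 76°C ✓; length 26 ✓; longest run = 4 ✓ — passes.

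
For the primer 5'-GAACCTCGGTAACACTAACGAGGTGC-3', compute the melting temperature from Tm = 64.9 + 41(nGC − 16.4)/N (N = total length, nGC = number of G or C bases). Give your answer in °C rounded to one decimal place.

61.1°C

Base counts: A=8, T=4, G=7, C=7; G+C = 14, N = 26.
Tm = 64.9 + 41·(14 − 16.4)/26 = 64.9 + -98.40/26 = 61.1°C.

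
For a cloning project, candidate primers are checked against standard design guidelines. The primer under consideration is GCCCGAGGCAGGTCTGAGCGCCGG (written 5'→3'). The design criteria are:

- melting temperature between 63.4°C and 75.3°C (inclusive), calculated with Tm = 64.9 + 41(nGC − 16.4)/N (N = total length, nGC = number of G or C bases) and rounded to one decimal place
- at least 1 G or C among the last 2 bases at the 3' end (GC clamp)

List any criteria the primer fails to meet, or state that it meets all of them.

Meets all criteria.

Base counts: A=3, T=2, G=11, C=8 (length 24).
Tm: Tm = 64.9 + 41·(19 − 16.4)/24 = 69.3°C ✓
GC clamp: 3' end GG has 2 G/C ✓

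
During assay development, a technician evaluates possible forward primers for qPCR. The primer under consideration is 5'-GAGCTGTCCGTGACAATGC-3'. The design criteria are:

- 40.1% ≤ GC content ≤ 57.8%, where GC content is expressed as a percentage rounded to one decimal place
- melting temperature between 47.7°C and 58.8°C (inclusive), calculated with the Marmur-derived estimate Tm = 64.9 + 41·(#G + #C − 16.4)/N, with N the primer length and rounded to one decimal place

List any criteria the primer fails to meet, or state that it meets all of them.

Base counts: A=4, T=4, G=6, C=5 (length 19).
GC content: GC 11/19 = 57.9%, outside 40.1–57.8% ✗
Tm: Tm = 64.9 + 41·(11 − 16.4)/19 = 53.2°C ✓

Fails: GC content.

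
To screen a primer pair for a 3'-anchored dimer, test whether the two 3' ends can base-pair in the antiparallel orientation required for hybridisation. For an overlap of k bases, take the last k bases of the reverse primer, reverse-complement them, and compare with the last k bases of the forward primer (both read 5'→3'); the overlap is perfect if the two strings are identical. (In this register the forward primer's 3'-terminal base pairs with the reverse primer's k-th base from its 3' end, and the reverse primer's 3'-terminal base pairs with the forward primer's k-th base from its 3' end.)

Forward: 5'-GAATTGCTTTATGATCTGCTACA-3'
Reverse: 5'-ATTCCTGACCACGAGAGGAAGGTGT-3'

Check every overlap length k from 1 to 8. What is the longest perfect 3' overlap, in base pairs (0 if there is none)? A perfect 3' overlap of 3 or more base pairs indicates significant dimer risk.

Last 8 bases (5'→3') — forward …CTGCTACA, reverse …GAAGGTGT.
Reverse complement of the reverse primer's last 8 bases: ACACCTTC; its first k bases are the reverse complement of the reverse primer's last k bases, so a perfect k-base overlap needs the forward primer's last k bases to equal them.
Comparing (forward last k vs required): k=1: A vs A ✓; k=2: CA vs AC ✗; k=3: ACA vs ACA ✓; k=4: TACA vs ACAC ✗; k=5: CTACA vs ACACC ✗; k=6: GCTACA vs ACACCT ✗; k=7: TGCTACA vs ACACCTT ✗; k=8: CTGCTACA vs ACACCTTC ✗.
Perfect overlaps at k = 1, 3; the largest is 3.

Longest perfect overlap: 3 complementary base pairs; significant dimer risk (threshold 3).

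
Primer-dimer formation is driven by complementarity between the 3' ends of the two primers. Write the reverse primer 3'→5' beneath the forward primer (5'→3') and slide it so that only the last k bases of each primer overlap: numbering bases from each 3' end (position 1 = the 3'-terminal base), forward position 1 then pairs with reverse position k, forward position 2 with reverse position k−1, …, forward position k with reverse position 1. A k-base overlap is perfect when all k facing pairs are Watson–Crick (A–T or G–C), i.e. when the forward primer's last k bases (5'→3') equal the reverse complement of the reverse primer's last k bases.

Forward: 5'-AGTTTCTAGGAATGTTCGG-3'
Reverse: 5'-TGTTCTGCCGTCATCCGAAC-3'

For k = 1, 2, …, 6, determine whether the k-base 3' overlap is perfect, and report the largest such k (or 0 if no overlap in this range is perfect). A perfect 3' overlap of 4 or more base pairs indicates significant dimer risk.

Last 6 bases (5'→3') — forward …GTTCGG, reverse …CCGAAC.
Reverse complement of the reverse primer's last 6 bases: GTTCGG; its first k bases are the reverse complement of the reverse primer's last k bases, so a perfect k-base overlap needs the forward primer's last k bases to equal them.
Comparing (forward last k vs required): k=1: G vs G ✓; k=2: GG vs GT ✗; k=3: CGG vs GTT ✗; k=4: TCGG vs GTTC ✗; k=5: TTCGG vs GTTCG ✗; k=6: GTTCGG vs GTTCGG ✓.
Perfect overlaps at k = 1, 6; the largest is 6.

Longest perfect overlap: 6 complementary base pairs; significant dimer risk (threshold 4).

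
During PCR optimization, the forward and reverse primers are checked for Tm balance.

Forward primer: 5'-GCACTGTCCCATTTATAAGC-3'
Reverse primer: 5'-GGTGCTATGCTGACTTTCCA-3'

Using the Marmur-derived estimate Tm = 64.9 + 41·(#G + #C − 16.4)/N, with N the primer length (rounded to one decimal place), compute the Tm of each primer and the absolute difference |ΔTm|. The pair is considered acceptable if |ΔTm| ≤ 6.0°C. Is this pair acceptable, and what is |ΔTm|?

Forward: G+C = 9, N = 20 → Tm = 64.9 + 41·(9 − 16.4)/20 = 49.7°C.
Reverse: G+C = 10, N = 20 → Tm = 64.9 + 41·(10 − 16.4)/20 = 51.8°C.
|ΔTm| = |49.7 − 51.8| = 2.1°C, ≤ 6.0°C.

|ΔTm| = 2.1°C; the pair is acceptable.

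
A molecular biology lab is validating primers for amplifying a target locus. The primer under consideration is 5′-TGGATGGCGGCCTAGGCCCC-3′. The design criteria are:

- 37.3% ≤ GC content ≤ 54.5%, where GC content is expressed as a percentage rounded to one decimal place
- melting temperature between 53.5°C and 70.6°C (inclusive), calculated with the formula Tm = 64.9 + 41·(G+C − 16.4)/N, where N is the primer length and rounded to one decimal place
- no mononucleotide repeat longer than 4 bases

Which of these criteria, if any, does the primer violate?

Base counts: A=2, T=3, G=8, C=7 (length 20).
GC content: GC 15/20 = 75.0%, outside 37.3–54.5% ✗
Tm: Tm = 64.9 + 41·(15 − 16.4)/20 = 62.0°C ✓
homopolymer run: longest run = 4 ✓

Fails: GC content.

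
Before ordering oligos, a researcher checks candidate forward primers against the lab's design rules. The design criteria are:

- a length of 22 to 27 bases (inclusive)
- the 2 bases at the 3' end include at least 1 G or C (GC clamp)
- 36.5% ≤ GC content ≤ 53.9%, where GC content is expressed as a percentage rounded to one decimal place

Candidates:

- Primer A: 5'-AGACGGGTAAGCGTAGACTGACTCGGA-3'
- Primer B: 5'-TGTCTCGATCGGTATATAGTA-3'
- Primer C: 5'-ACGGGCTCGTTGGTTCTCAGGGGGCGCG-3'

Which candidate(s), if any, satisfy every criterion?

None of the candidates satisfy all criteria.

Primer A (27 nt, A=8 T=4 G=10 C=5): length 27 ✓; 3' end GA has 1 G/C ✓; GC 15/27 = 55.6%, outside 36.5–53.9% ✗ — fails.
Primer B (21 nt, A=5 T=8 G=5 C=3): length 21, outside 22–27 ✗; 3' end TA has 0 G/C, need ≥1 ✗; GC 8/21 = 38.1% ✓ — fails.
Primer C (28 nt, A=2 T=6 G=13 C=7): length 28, outside 22–27 ✗; 3' end CG has 2 G/C ✓; GC 20/28 = 71.4%, outside 36.5–53.9% ✗ — fails.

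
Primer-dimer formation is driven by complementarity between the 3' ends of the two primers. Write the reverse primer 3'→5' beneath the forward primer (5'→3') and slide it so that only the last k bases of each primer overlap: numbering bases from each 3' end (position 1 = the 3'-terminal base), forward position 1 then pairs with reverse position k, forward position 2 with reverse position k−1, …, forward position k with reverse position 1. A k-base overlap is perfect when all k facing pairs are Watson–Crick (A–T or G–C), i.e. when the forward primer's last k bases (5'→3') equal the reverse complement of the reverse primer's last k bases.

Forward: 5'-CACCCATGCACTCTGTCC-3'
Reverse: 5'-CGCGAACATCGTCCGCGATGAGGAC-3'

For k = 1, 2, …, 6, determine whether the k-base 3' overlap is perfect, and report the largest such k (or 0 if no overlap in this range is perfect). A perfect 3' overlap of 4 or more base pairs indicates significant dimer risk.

Last 6 bases (5'→3') — forward …CTGTCC, reverse …GAGGAC.
Reverse complement of the reverse primer's last 6 bases: GTCCTC; its first k bases are the reverse complement of the reverse primer's last k bases, so a perfect k-base overlap needs the forward primer's last k bases to equal them.
Comparing (forward last k vs required): k=1: C vs G ✗; k=2: CC vs GT ✗; k=3: TCC vs GTC ✗; k=4: GTCC vs GTCC ✓; k=5: TGTCC vs GTCCT ✗; k=6: CTGTCC vs GTCCTC ✗.
Only k = 4 is perfect, so the longest perfect 3' overlap is 4.

Longest perfect overlap: 4 complementary base pairs; significant dimer risk (threshold 4).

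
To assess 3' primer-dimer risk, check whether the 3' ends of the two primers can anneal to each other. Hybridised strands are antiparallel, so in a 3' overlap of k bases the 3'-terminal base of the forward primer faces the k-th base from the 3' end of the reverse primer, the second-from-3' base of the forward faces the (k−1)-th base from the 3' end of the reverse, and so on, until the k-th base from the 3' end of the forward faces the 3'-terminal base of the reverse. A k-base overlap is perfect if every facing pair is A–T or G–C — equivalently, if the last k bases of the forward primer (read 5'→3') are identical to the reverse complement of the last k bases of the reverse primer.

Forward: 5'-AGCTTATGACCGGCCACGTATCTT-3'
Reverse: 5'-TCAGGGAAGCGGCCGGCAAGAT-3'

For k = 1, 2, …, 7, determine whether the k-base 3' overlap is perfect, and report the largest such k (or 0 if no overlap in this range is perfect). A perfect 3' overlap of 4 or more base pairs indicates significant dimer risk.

Last 7 bases (5'→3') — forward …GTATCTT, reverse …GCAAGAT.
Reverse complement of the reverse primer's last 7 bases: ATCTTGC; its first k bases are the reverse complement of the reverse primer's last k bases, so a perfect k-base overlap needs the forward primer's last k bases to equal them.
Comparing (forward last k vs required): k=1: T vs A ✗; k=2: TT vs AT ✗; k=3: CTT vs ATC ✗; k=4: TCTT vs ATCT ✗; k=5: ATCTT vs ATCTT ✓; k=6: TATCTT vs ATCTTG ✗; k=7: GTATCTT vs ATCTTGC ✗.
Only k = 5 is perfect, so the longest perfect 3' overlap is 5.

Longest perfect overlap: 5 complementary base pairs; significant dimer risk (threshold 4).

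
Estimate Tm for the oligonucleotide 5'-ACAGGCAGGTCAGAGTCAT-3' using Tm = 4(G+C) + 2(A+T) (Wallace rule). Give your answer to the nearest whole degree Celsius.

58°C

Base counts: A=6, T=3, G=6, C=4 (length 19).
Tm = 2·(6+3) + 4·(6+4) = 2·9 + 4·10 = 18 + 40 = 58°C.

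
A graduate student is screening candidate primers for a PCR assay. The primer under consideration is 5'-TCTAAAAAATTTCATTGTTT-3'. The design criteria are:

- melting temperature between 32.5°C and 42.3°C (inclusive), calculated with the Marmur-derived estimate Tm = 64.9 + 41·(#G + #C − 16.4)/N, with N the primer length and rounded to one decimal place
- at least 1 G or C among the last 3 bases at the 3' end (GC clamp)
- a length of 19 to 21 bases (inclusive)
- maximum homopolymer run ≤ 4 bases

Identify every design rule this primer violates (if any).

Base counts: A=7, T=10, G=1, C=2 (length 20).
Tm: Tm = 64.9 + 41·(3 − 16.4)/20 = 37.4°C ✓
GC clamp: 3' end TTT has 0 G/C, need ≥1 ✗
length: length 20 ✓
homopolymer run: longest run = 6, exceeds 4 ✗

Fails: GC clamp, homopolymer run.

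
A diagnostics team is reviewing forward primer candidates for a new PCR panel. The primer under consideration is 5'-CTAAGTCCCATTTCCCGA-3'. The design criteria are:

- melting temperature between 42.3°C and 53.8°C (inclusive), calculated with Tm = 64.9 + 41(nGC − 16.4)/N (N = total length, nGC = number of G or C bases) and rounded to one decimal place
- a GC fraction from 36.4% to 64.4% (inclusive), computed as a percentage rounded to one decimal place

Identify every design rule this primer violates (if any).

Base counts: A=4, T=5, G=2, C=7 (length 18).
Tm: Tm = 64.9 + 41·(9 − 16.4)/18 = 48.0°C ✓
GC content: GC 9/18 = 50.0% ✓

Meets all criteria.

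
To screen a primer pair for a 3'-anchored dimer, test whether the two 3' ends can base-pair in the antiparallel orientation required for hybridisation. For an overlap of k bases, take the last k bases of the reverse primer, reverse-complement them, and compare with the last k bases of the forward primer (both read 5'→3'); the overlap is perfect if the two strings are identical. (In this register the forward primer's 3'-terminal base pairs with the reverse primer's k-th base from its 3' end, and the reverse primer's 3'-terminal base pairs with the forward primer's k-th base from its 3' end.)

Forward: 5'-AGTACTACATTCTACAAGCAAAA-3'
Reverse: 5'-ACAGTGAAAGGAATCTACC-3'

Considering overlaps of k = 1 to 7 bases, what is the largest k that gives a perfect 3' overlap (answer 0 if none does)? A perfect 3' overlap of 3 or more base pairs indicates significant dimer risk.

Longest perfect overlap: 0 complementary base pairs; below the dimer-risk threshold (threshold 3).

Last 7 bases (5'→3') — forward …AGCAAAA, reverse …ATCTACC.
Reverse complement of the reverse primer's last 7 bases: GGTAGAT; its first k bases are the reverse complement of the reverse primer's last k bases, so a perfect k-base overlap needs the forward primer's last k bases to equal them.
Comparing (forward last k vs required): k=1: A vs G ✗; k=2: AA vs GG ✗; k=3: AAA vs GGT ✗; k=4: AAAA vs GGTA ✗; k=5: CAAAA vs GGTAG ✗; k=6: GCAAAA vs GGTAGA ✗; k=7: AGCAAAA vs GGTAGAT ✗.
No overlap length from 1 to 7 is perfect, so the longest perfect 3' overlap is 0.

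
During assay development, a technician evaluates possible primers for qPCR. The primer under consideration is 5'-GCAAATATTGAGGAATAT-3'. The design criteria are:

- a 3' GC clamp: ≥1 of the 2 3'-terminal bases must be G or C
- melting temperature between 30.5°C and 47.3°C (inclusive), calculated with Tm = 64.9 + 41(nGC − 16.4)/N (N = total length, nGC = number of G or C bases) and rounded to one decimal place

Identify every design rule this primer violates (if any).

Base counts: A=8, T=5, G=4, C=1 (length 18).
GC clamp: 3' end AT has 0 G/C, need ≥1 ✗
Tm: Tm = 64.9 + 41·(5 − 16.4)/18 = 38.9°C ✓

Fails: GC clamp.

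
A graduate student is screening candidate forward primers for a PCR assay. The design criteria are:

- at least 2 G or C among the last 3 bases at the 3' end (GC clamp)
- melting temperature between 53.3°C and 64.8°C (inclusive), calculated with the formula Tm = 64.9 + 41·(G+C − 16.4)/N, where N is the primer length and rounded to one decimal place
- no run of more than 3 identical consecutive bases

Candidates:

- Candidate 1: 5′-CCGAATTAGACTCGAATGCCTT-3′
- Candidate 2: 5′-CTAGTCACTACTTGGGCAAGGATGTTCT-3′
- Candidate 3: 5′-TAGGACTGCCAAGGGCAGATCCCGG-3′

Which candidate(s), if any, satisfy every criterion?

Candidate 1 (22 nt, A=6 T=6 G=4 C=6): 3' end CTT has 1 G/C, need ≥2 ✗; Tm = 64.9 + 41·(10 − 16.4)/22 = 53.0°C, outside 53.3–64.8°C ✗; longest run = 2 ✓ — fails.
Candidate 2 (28 nt, A=6 T=9 G=7 C=6): 3' end TCT has 1 G/C, need ≥2 ✗; Tm = 64.9 + 41·(13 − 16.4)/28 = 59.9°C ✓; longest run = 3 ✓ — fails.
Candidate 3 (25 nt, A=6 T=3 G=9 C=7): 3' end CGG has 3 G/C ✓; Tm = 64.9 + 41·(16 − 16.4)/25 = 64.2°C ✓; longest run = 3 ✓ — passes.

Candidate 3 only.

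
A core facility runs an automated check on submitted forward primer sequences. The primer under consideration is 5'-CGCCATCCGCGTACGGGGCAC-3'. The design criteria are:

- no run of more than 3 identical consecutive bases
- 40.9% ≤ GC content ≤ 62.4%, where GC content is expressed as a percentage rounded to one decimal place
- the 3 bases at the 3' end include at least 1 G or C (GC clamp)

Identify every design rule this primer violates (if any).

Fails: homopolymer run, GC content.

Base counts: A=3, T=2, G=7, C=9 (length 21).
homopolymer run: longest run = 4, exceeds 3 ✗
GC content: GC 16/21 = 76.2%, outside 40.9–62.4% ✗
GC clamp: 3' end CAC has 2 G/C ✓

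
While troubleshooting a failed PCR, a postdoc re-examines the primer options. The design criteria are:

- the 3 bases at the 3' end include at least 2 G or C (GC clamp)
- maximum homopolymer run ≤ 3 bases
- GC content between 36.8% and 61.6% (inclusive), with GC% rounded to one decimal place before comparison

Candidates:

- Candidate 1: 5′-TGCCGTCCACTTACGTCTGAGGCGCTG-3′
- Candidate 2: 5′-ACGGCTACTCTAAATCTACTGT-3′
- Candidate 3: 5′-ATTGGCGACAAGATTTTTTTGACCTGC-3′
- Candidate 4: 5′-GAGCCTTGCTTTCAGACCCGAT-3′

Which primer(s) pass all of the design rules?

None of the candidates satisfy all criteria.

Candidate 1 (27 nt, A=3 T=7 G=8 C=9): 3' end CTG has 2 G/C ✓; longest run = 2 ✓; GC 17/27 = 63.0%, outside 36.8–61.6% ✗ — fails.
Candidate 2 (22 nt, A=6 T=7 G=3 C=6): 3' end TGT has 1 G/C, need ≥2 ✗; longest run = 3 ✓; GC 9/22 = 40.9% ✓ — fails.
Candidate 3 (27 nt, A=6 T=10 G=6 C=5): 3' end TGC has 2 G/C ✓; longest run = 7, exceeds 3 ✗; GC 11/27 = 40.7% ✓ — fails.
Candidate 4 (22 nt, A=4 T=6 G=5 C=7): 3' end GAT has 1 G/C, need ≥2 ✗; longest run = 3 ✓; GC 12/22 = 54.5% ✓ — fails.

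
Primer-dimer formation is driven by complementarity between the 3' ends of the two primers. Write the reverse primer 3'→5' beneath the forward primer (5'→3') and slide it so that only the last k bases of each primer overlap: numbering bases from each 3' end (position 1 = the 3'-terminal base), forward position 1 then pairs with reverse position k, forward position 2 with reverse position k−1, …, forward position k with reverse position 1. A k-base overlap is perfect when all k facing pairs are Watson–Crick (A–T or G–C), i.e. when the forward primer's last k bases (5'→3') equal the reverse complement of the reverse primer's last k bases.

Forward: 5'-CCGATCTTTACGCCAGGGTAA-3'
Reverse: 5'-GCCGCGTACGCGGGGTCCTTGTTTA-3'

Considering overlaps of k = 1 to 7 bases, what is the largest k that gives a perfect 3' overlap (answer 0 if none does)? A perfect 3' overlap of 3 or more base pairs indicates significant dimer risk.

Longest perfect overlap: 3 complementary base pairs; significant dimer risk (threshold 3).

Last 7 bases (5'→3') — forward …AGGGTAA, reverse …TTGTTTA.
Reverse complement of the reverse primer's last 7 bases: TAAACAA; its first k bases are the reverse complement of the reverse primer's last k bases, so a perfect k-base overlap needs the forward primer's last k bases to equal them.
Comparing (forward last k vs required): k=1: A vs T ✗; k=2: AA vs TA ✗; k=3: TAA vs TAA ✓; k=4: GTAA vs TAAA ✗; k=5: GGTAA vs TAAAC ✗; k=6: GGGTAA vs TAAACA ✗; k=7: AGGGTAA vs TAAACAA ✗.
Only k = 3 is perfect, so the longest perfect 3' overlap is 3.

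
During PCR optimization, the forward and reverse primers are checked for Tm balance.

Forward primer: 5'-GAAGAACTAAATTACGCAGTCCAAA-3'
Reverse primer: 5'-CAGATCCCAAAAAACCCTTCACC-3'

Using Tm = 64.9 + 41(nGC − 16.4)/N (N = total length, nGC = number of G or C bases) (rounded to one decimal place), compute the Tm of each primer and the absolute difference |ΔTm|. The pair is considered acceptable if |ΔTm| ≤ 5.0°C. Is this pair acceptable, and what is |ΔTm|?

Forward: G+C = 9, N = 25 → Tm = 64.9 + 41·(9 − 16.4)/25 = 52.8°C.
Reverse: G+C = 11, N = 23 → Tm = 64.9 + 41·(11 − 16.4)/23 = 55.3°C.
|ΔTm| = |52.8 − 55.3| = 2.5°C, ≤ 5.0°C.

|ΔTm| = 2.5°C; the pair is acceptable.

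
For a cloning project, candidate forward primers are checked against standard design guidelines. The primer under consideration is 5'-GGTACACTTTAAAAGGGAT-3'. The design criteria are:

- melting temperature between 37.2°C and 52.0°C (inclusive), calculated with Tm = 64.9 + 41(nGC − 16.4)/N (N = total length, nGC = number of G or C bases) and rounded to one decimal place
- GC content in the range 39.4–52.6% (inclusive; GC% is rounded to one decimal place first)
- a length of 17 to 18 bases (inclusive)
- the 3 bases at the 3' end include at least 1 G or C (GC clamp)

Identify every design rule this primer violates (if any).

Base counts: A=7, T=5, G=5, C=2 (length 19).
Tm: Tm = 64.9 + 41·(7 − 16.4)/19 = 44.6°C ✓
GC content: GC 7/19 = 36.8%, outside 39.4–52.6% ✗
length: length 19, outside 17–18 ✗
GC clamp: 3' end GAT has 1 G/C ✓

Fails: GC content, length.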